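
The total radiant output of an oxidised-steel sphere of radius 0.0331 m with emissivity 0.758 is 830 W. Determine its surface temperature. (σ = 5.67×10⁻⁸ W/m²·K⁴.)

A = 4πr² = 4π × (0.0331)² = 0.0138 m².
From P = εσAT⁴, T = (P / εσA)^(1/4) = (830 / (0.758 × 5.67×10⁻⁸ × 0.0138))^(1/4).
T = (1.40×10^12)^(1/4) = 1090 K.

T ≈ 1090 K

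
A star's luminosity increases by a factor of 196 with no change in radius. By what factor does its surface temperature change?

factor ≈ 3.74

P ∝ T⁴ ⇒ T ∝ P^(1/4), so T scales by (196)^(1/4) = 3.74.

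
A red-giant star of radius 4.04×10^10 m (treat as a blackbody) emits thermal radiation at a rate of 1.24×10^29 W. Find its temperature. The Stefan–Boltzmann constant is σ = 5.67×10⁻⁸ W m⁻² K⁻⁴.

T ≈ 3210 K

A = 4πr² = 4π × (4.04×10^10)² = 2.05×10^22 m².
From P = σAT⁴, T = (P / σA)^(1/4) = (1.24×10^29 / (5.67×10⁻⁸ × 2.05×10^22))^(1/4).
T = (1.07×10^14)^(1/4) = 3210 K.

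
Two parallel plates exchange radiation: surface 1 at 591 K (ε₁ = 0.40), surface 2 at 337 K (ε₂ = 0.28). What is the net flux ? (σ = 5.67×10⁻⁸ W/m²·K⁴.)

For two large parallel gray plates, q = σ(T₁⁴ − T₂⁴) / (1/ε₁ + 1/ε₂ − 1).
1/ε₁ + 1/ε₂ − 1 = 1/0.40 + 1/0.28 − 1 = 5.071.
T₁⁴ − T₂⁴ = 1.22×10^11 − 1.29×10^10 = 1.09×10^11 K⁴.
q = 5.67×10⁻⁸ × 1.09×10^11 / 5.071 = 1220 W/m².

q ≈ 1220 W/m²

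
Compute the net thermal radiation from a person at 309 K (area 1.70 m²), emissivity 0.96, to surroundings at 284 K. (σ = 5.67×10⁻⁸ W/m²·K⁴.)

Q = εσA(T⁴ − T_s⁴). T⁴ − T_s⁴ = (309)⁴ − (284)⁴ = 9.12×10^9 − 6.51×10^9 = 2.61×10^9 K⁴.
Q = 0.96 × 5.67×10⁻⁸ × 1.70 × 2.61×10^9 = 242 W.

Q ≈ 242 W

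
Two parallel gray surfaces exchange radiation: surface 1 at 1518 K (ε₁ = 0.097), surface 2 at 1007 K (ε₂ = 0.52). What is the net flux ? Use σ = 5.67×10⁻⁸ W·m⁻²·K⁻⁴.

For two large parallel gray plates, q = σ(T₁⁴ − T₂⁴) / (1/ε₁ + 1/ε₂ − 1).
1/ε₁ + 1/ε₂ − 1 = 1/0.097 + 1/0.52 − 1 = 11.23.
T₁⁴ − T₂⁴ = 5.31×10^12 − 1.03×10^12 = 4.28×10^12 K⁴.
q = 5.67×10⁻⁸ × 4.28×10^12 / 11.23 = 21600 W/m².

q ≈ 21600 W/m²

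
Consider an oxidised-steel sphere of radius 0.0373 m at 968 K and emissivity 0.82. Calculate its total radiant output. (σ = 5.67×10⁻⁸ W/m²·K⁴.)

P ≈ 714 W

A = 4πr² = 4π × (0.0373)² = 0.0175 m².
Stefan–Boltzmann: P = εσAT⁴ = 0.82 × 5.67×10⁻⁸ × 0.0175 × (968)⁴ = 0.82 × 5.67×10⁻⁸ × 0.0175 × 8.78×10^11.
P = 714 W.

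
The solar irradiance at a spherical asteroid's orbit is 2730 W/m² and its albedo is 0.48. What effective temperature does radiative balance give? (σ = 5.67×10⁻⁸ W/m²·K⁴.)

Power absorbed = (1−a)S·πR²; power emitted = 4πR²σT⁴. Equating and cancelling πR²:
T = ((1−a)S / 4σ)^(1/4) = (1420 / (4 × 5.67×10⁻⁸))^(1/4) = (6.26×10^9)^(1/4).
T = 281 K.

T ≈ 281 K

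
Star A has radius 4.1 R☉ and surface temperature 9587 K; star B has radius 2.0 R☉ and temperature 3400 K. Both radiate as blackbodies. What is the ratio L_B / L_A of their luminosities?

L = 4πR²σT⁴ ∝ R²T⁴, so L_B/L_A = (2.0/4.1)² × (3400/9587)⁴ = 0.238 × 0.0158 = 3.76×10^-3.

L_B/L_A ≈ 3.76×10^-3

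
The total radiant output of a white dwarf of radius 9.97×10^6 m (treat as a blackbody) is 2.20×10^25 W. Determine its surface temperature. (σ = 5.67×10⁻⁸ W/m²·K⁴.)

T ≈ 23600 K

A = 4πr² = 4π × (9.97×10^6)² = 1.25×10^15 m².
From P = σAT⁴, T = (P / σA)^(1/4) = (2.20×10^25 / (5.67×10⁻⁸ × 1.25×10^15))^(1/4).
T = (3.11×10^17)^(1/4) = 23600 K.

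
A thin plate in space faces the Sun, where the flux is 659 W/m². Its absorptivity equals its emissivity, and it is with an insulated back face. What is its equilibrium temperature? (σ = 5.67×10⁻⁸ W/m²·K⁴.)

Absorbed flux αS = emitted flux εσT⁴ (one radiating face); with α = ε, T = (S/σ)^(1/4).
T = (659 / 5.67×10⁻⁸)^(1/4) = (1.16×10^10)^(1/4).
T = 328 K.

T ≈ 328 K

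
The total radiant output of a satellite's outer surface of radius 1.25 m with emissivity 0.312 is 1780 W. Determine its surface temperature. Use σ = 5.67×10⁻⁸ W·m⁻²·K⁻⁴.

A = 4πr² = 4π × (1.25)² = 19.6 m².
From P = εσAT⁴, T = (P / εσA)^(1/4) = (1780 / (0.312 × 5.67×10⁻⁸ × 19.6))^(1/4).
T = (5.12×10^9)^(1/4) = 268 K.

T ≈ 268 K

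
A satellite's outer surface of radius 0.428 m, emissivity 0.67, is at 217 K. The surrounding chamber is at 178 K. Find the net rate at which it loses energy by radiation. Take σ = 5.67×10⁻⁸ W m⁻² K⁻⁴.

A = 4πr² = 4π × (0.428)² = 2.30 m².
Q = εσA(T⁴ − T_s⁴). T⁴ − T_s⁴ = (217)⁴ − (178)⁴ = 2.22×10^9 − 1.00×10^9 = 1.21×10^9 K⁴.
Q = 0.67 × 5.67×10⁻⁸ × 2.30 × 1.21×10^9 = 106 W.

Q ≈ 106 W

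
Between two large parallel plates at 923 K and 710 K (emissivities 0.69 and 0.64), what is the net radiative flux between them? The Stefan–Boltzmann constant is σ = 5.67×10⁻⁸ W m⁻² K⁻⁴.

For two large parallel gray plates, q = σ(T₁⁴ − T₂⁴) / (1/ε₁ + 1/ε₂ − 1).
1/ε₁ + 1/ε₂ − 1 = 1/0.69 + 1/0.64 − 1 = 2.012.
T₁⁴ − T₂⁴ = 7.26×10^11 − 2.54×10^11 = 4.72×10^11 K⁴.
q = 5.67×10⁻⁸ × 4.72×10^11 / 2.012 = 13300 W/m².

q ≈ 13300 W/m²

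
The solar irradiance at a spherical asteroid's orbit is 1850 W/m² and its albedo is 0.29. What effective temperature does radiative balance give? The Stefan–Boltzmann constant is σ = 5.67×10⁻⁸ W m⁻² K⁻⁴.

Power absorbed = (1−a)S·πR²; power emitted = 4πR²σT⁴. Equating and cancelling πR²:
T = ((1−a)S / 4σ)^(1/4) = (1310 / (4 × 5.67×10⁻⁸))^(1/4) = (5.79×10^9)^(1/4).
T = 276 K.

T ≈ 276 K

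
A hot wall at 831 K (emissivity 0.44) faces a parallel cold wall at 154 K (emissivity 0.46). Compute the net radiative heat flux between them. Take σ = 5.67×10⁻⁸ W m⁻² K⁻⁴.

q ≈ 7840 W/m²

For two large parallel gray plates, q = σ(T₁⁴ − T₂⁴) / (1/ε₁ + 1/ε₂ − 1).
1/ε₁ + 1/ε₂ − 1 = 1/0.44 + 1/0.46 − 1 = 3.447.
T₁⁴ − T₂⁴ = 4.77×10^11 − 5.62×10^8 = 4.76×10^11 K⁴.
q = 5.67×10⁻⁸ × 4.76×10^11 / 3.447 = 7840 W/m².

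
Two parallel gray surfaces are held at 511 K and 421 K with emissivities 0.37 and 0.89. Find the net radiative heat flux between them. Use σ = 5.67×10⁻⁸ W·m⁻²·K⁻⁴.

For two large parallel gray plates, q = σ(T₁⁴ − T₂⁴) / (1/ε₁ + 1/ε₂ − 1).
1/ε₁ + 1/ε₂ − 1 = 1/0.37 + 1/0.89 − 1 = 2.826.
T₁⁴ − T₂⁴ = 6.82×10^10 − 3.14×10^10 = 3.68×10^10 K⁴.
q = 5.67×10⁻⁸ × 3.68×10^10 / 2.826 = 738 W/m².

q ≈ 738 W/m²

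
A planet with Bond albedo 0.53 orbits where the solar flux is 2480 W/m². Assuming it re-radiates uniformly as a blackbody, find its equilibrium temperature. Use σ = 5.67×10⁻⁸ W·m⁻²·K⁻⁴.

Power absorbed = (1−a)S·πR²; power emitted = 4πR²σT⁴. Equating and cancelling πR²:
T = ((1−a)S / 4σ)^(1/4) = (1170 / (4 × 5.67×10⁻⁸))^(1/4) = (5.14×10^9)^(1/4).
T = 268 K.

T ≈ 268 K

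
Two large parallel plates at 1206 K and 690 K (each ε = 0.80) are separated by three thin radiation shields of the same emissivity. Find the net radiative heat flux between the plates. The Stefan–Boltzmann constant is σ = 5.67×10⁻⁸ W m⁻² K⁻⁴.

Each of the 4 gaps contributes resistance (2/ε − 1) = 2/0.80 − 1 = 1.500; total = 6.000.
q = σ(T₁⁴ − T₂⁴) / 6.000 = 5.67×10⁻⁸ × 1.89×10^12 / 6.000 = 17800 W/m².

q ≈ 17800 W/m²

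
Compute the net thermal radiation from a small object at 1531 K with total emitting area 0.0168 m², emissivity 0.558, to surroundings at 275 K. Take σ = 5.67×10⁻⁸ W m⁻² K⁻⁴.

Q = εσA(T⁴ − T_s⁴). T⁴ − T_s⁴ = (1531)⁴ − (275)⁴ = 5.49×10^12 − 5.72×10^9 = 5.49×10^12 K⁴.
Q = 0.558 × 5.67×10⁻⁸ × 0.0168 × 5.49×10^12 = 2920 W.

Q ≈ 2920 W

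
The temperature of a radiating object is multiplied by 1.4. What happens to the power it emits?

P ∝ T⁴, so the power scales as (1.4)⁴ = 3.84.

factor ≈ 3.84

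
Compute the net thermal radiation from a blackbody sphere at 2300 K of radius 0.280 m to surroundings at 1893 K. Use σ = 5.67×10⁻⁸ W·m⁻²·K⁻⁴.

A = 4πr² = 4π × (0.280)² = 0.985 m².
Q = σA(T⁴ − T_s⁴). T⁴ − T_s⁴ = (2300)⁴ − (1893)⁴ = 2.80×10^13 − 1.28×10^13 = 1.51×10^13 K⁴.
Q = 5.67×10⁻⁸ × 0.985 × 1.51×10^13 = 8.46×10^5 W.

Q ≈ 8.46×10^5 W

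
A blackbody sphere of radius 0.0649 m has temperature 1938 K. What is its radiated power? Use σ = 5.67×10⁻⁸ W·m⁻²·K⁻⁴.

A = 4πr² = 4π × (0.0649)² = 0.0529 m².
P = σAT⁴ = 5.67×10⁻⁸ × 0.0529 × (1938)⁴ = 5.67×10⁻⁸ × 0.0529 × 1.41×10^13.
P = 42300 W.

P ≈ 42300 W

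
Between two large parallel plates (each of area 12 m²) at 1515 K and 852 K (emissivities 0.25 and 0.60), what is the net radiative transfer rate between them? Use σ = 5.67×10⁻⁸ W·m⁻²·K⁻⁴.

For two large parallel gray plates, q = σ(T₁⁴ − T₂⁴) / (1/ε₁ + 1/ε₂ − 1).
1/ε₁ + 1/ε₂ − 1 = 1/0.25 + 1/0.60 − 1 = 4.667.
T₁⁴ − T₂⁴ = 5.27×10^12 − 5.27×10^11 = 4.74×10^12 K⁴.
q = 5.67×10⁻⁸ × 4.74×10^12 / 4.667 = 57600 W/m².
Q = q·A = 57600 × 12 = 6.91×10^5 W.

Q ≈ 6.91×10^5 W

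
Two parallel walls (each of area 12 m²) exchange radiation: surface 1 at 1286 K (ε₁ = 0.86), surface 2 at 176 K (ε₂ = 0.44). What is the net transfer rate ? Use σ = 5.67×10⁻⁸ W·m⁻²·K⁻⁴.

Q ≈ 7.64×10^5 W

For two large parallel gray plates, q = σ(T₁⁴ − T₂⁴) / (1/ε₁ + 1/ε₂ − 1).
1/ε₁ + 1/ε₂ − 1 = 1/0.86 + 1/0.44 − 1 = 2.436.
T₁⁴ − T₂⁴ = 2.74×10^12 − 9.60×10^8 = 2.73×10^12 K⁴.
q = 5.67×10⁻⁸ × 2.73×10^12 / 2.436 = 63700 W/m².
Q = q·A = 63700 × 12 = 7.64×10^5 W.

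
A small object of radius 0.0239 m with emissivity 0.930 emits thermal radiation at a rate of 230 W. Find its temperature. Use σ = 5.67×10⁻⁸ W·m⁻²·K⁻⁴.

T ≈ 883 K

A = 4πr² = 4π × (0.0239)² = 7.18×10^-3 m².
From P = εσAT⁴, T = (P / εσA)^(1/4) = (230 / (0.930 × 5.67×10⁻⁸ × 7.18×10^-3))^(1/4).
T = (6.08×10^11)^(1/4) = 883 K.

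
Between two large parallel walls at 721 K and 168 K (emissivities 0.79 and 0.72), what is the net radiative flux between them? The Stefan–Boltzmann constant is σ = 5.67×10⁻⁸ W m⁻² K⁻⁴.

q ≈ 9230 W/m²

For two large parallel gray plates, q = σ(T₁⁴ − T₂⁴) / (1/ε₁ + 1/ε₂ − 1).
1/ε₁ + 1/ε₂ − 1 = 1/0.79 + 1/0.72 − 1 = 1.655.
T₁⁴ − T₂⁴ = 2.70×10^11 − 7.97×10^8 = 2.69×10^11 K⁴.
q = 5.67×10⁻⁸ × 2.69×10^11 / 1.655 = 9230 W/m².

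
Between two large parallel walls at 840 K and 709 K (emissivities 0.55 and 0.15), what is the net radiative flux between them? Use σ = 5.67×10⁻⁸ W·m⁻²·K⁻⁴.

q ≈ 1860 W/m²

For two large parallel gray plates, q = σ(T₁⁴ − T₂⁴) / (1/ε₁ + 1/ε₂ − 1).
1/ε₁ + 1/ε₂ − 1 = 1/0.55 + 1/0.15 − 1 = 7.485.
T₁⁴ − T₂⁴ = 4.98×10^11 − 2.53×10^11 = 2.45×10^11 K⁴.
q = 5.67×10⁻⁸ × 2.45×10^11 / 7.485 = 1860 W/m².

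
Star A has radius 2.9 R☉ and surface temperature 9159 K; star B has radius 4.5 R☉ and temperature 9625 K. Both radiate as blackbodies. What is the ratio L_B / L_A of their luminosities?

L_B/L_A ≈ 2.94

L = 4πR²σT⁴ ∝ R²T⁴, so L_B/L_A = (4.5/2.9)² × (9625/9159)⁴ = 2.41 × 1.22 = 2.94.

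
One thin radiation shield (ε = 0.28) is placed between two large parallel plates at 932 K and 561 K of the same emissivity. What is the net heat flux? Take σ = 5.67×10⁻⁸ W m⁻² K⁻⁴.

Each of the 2 gaps contributes resistance (2/ε − 1) = 2/0.28 − 1 = 6.143; total = 12.29.
q = σ(T₁⁴ − T₂⁴) / 12.29 = 5.67×10⁻⁸ × 6.55×10^11 / 12.29 = 3030 W/m².

q ≈ 3030 W/m²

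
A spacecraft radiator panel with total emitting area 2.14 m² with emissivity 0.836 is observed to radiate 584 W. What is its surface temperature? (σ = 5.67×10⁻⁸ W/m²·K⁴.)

From P = εσAT⁴, T = (P / εσA)^(1/4) = (584 / (0.836 × 5.67×10⁻⁸ × 2.14))^(1/4).
T = (5.76×10^9)^(1/4) = 275 K.

T ≈ 275 K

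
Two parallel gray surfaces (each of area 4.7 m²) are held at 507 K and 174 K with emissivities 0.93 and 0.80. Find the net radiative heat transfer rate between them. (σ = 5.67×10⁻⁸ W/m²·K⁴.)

Q ≈ 13100 W

For two large parallel gray plates, q = σ(T₁⁴ − T₂⁴) / (1/ε₁ + 1/ε₂ − 1).
1/ε₁ + 1/ε₂ − 1 = 1/0.93 + 1/0.80 − 1 = 1.325.
T₁⁴ − T₂⁴ = 6.61×10^10 − 9.17×10^8 = 6.52×10^10 K⁴.
q = 5.67×10⁻⁸ × 6.52×10^10 / 1.325 = 2790 W/m².
Q = q·A = 2790 × 4.7 = 13100 W.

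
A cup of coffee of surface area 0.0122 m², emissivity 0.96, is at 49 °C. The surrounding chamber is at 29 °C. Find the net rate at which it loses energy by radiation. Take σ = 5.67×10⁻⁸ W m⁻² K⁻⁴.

Q ≈ 1.62 W

Convert: 49 °C = 322 K; 29 °C = 302 K.
Q = εσA(T⁴ − T_s⁴). T⁴ − T_s⁴ = (322)⁴ − (302)⁴ = 1.08×10^10 − 8.32×10^9 = 2.43×10^9 K⁴.
Q = 0.96 × 5.67×10⁻⁸ × 0.0122 × 2.43×10^9 = 1.62 W.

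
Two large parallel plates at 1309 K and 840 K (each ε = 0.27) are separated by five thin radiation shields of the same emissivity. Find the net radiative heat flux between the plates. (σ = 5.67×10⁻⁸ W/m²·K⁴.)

Each of the 6 gaps contributes resistance (2/ε − 1) = 2/0.27 − 1 = 6.407; total = 38.44.
q = σ(T₁⁴ − T₂⁴) / 38.44 = 5.67×10⁻⁸ × 2.44×10^12 / 38.44 = 3600 W/m².

q ≈ 3600 W/m²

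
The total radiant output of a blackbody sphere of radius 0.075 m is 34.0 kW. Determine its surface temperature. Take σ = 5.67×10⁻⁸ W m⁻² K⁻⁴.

A = 4πr² = 4π × (0.075)² = 0.0707 m².
From P = σAT⁴, T = (P / σA)^(1/4) = (34000 / (5.67×10⁻⁸ × 0.0707))^(1/4).
T = (8.48×10^12)^(1/4) = 1710 K.

T ≈ 1710 K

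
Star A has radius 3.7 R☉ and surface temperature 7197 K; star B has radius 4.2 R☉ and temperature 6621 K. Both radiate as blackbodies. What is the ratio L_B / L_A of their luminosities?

L_B/L_A ≈ 0.923

L = 4πR²σT⁴ ∝ R²T⁴, so L_B/L_A = (4.2/3.7)² × (6621/7197)⁴ = 1.29 × 0.716 = 0.923.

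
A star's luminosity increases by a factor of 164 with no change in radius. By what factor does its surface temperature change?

factor ≈ 3.58

P ∝ T⁴ ⇒ T ∝ P^(1/4), so T scales by (164)^(1/4) = 3.58.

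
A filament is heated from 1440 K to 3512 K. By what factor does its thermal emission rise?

P ∝ T⁴, so the ratio is (3512/1440)⁴ = (2.439)⁴ = 35.4.

ratio ≈ 35.4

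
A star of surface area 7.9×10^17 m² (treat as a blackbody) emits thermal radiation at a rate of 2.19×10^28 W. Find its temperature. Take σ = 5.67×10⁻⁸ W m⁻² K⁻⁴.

From P = σAT⁴, T = (P / σA)^(1/4) = (2.19×10^28 / (5.67×10⁻⁸ × 7.90×10^17))^(1/4).
T = (4.89×10^17)^(1/4) = 26400 K.

T ≈ 26400 K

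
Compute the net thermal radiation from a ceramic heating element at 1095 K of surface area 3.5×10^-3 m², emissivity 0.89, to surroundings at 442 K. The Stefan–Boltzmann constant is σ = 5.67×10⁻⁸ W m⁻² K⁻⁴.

Q = εσA(T⁴ − T_s⁴). T⁴ − T_s⁴ = (1095)⁴ − (442)⁴ = 1.44×10^12 − 3.82×10^10 = 1.40×10^12 K⁴.
Q = 0.89 × 5.67×10⁻⁸ × 3.50×10^-3 × 1.40×10^12 = 247 W.

Q ≈ 247 W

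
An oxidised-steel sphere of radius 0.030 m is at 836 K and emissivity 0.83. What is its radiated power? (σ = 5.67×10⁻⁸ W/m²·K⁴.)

A = 4πr² = 4π × (0.030)² = 0.0113 m².
P = εσAT⁴ = 0.83 × 5.67×10⁻⁸ × 0.0113 × (836)⁴ = 0.83 × 5.67×10⁻⁸ × 0.0113 × 4.88×10^11.
P = 260 W.

P ≈ 260 W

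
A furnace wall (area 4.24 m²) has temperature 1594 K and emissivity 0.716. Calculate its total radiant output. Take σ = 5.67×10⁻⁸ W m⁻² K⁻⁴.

P = εσAT⁴ = 0.716 × 5.67×10⁻⁸ × 4.24 × (1594)⁴ = 0.716 × 5.67×10⁻⁸ × 4.24 × 6.46×10^12.
P = 1.11×10^6 W.

P ≈ 1.11×10^6 W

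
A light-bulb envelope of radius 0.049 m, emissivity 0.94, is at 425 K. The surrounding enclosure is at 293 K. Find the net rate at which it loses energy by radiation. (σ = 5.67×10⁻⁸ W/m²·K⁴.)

A = 4πr² = 4π × (0.049)² = 0.0302 m².
Q = εσA(T⁴ − T_s⁴). T⁴ − T_s⁴ = (425)⁴ − (293)⁴ = 3.26×10^10 − 7.37×10^9 = 2.53×10^10 K⁴.
Q = 0.94 × 5.67×10⁻⁸ × 0.0302 × 2.53×10^10 = 40.6 W.

Q ≈ 40.6 W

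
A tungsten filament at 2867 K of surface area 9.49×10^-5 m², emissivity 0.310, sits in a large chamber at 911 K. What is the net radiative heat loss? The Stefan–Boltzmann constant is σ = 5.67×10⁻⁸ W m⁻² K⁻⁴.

Q = εσA(T⁴ − T_s⁴). T⁴ − T_s⁴ = (2867)⁴ − (911)⁴ = 6.76×10^13 − 6.89×10^11 = 6.69×10^13 K⁴.
Q = 0.310 × 5.67×10⁻⁸ × 9.49×10^-5 × 6.69×10^13 = 112 W.

Q ≈ 112 W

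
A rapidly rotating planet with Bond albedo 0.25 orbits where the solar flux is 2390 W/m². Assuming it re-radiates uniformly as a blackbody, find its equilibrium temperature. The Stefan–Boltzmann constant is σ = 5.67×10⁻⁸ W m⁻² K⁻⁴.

Power absorbed = (1−a)S·πR²; power emitted = 4πR²σT⁴. Equating and cancelling πR²:
T = ((1−a)S / 4σ)^(1/4) = (1790 / (4 × 5.67×10⁻⁸))^(1/4) = (7.90×10^9)^(1/4).
T = 298 K.

T ≈ 298 K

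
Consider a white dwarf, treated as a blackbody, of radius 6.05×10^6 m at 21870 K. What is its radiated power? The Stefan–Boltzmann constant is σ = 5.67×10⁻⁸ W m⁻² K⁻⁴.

A = 4πr² = 4π × (6.05×10^6)² = 4.60×10^14 m².
P = σAT⁴ = 5.67×10⁻⁸ × 4.60×10^14 × (21870)⁴ = 5.67×10⁻⁸ × 4.60×10^14 × 2.29×10^17.
P = 5.97×10^24 W.

P ≈ 5.97×10^24 W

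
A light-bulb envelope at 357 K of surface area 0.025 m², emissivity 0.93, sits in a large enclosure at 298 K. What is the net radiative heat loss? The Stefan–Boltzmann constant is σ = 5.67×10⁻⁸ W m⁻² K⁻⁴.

Q ≈ 11.0 W

Q = εσA(T⁴ − T_s⁴). T⁴ − T_s⁴ = (357)⁴ − (298)⁴ = 1.62×10^10 − 7.89×10^9 = 8.36×10^9 K⁴.
Q = 0.93 × 5.67×10⁻⁸ × 0.0250 × 8.36×10^9 = 11.0 W.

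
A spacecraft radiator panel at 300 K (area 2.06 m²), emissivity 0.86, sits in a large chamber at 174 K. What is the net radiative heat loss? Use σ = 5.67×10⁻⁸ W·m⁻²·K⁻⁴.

Q ≈ 722 W

Q = εσA(T⁴ − T_s⁴). T⁴ − T_s⁴ = (300)⁴ − (174)⁴ = 8.10×10^9 − 9.17×10^8 = 7.18×10^9 K⁴.
Q = 0.86 × 5.67×10⁻⁸ × 2.06 × 7.18×10^9 = 722 W.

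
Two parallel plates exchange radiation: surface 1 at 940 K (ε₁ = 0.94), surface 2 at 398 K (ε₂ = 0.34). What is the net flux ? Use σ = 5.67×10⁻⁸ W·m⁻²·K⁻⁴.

q ≈ 14300 W/m²

For two large parallel gray plates, q = σ(T₁⁴ − T₂⁴) / (1/ε₁ + 1/ε₂ − 1).
1/ε₁ + 1/ε₂ − 1 = 1/0.94 + 1/0.34 − 1 = 3.005.
T₁⁴ − T₂⁴ = 7.81×10^11 − 2.51×10^10 = 7.56×10^11 K⁴.
q = 5.67×10⁻⁸ × 7.56×10^11 / 3.005 = 14300 W/m².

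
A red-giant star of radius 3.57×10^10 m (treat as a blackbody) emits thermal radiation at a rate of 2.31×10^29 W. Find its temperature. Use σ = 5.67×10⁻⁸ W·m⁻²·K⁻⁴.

A = 4πr² = 4π × (3.57×10^10)² = 1.60×10^22 m².
From P = σAT⁴, T = (P / σA)^(1/4) = (2.31×10^29 / (5.67×10⁻⁸ × 1.60×10^22))^(1/4).
T = (2.54×10^14)^(1/4) = 3990 K.

T ≈ 3990 K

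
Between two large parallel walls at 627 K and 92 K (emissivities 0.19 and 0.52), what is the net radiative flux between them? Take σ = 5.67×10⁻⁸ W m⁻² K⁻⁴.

For two large parallel gray plates, q = σ(T₁⁴ − T₂⁴) / (1/ε₁ + 1/ε₂ − 1).
1/ε₁ + 1/ε₂ − 1 = 1/0.19 + 1/0.52 − 1 = 6.186.
T₁⁴ − T₂⁴ = 1.55×10^11 − 7.16×10^7 = 1.54×10^11 K⁴.
q = 5.67×10⁻⁸ × 1.54×10^11 / 6.186 = 1420 W/m².

q ≈ 1420 W/m²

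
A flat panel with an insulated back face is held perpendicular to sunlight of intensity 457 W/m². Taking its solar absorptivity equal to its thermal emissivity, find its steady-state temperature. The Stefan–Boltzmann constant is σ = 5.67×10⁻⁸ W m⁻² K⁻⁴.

Absorbed flux αS = emitted flux εσT⁴ (one radiating face); with α = ε, T = (S/σ)^(1/4).
T = (457 / 5.67×10⁻⁸)^(1/4) = (8.06×10^9)^(1/4).
T = 300 K.

T ≈ 300 K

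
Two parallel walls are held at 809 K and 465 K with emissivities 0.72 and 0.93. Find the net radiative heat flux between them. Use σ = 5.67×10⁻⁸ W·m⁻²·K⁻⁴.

q ≈ 14800 W/m²

For two large parallel gray plates, q = σ(T₁⁴ − T₂⁴) / (1/ε₁ + 1/ε₂ − 1).
1/ε₁ + 1/ε₂ − 1 = 1/0.72 + 1/0.93 − 1 = 1.464.
T₁⁴ − T₂⁴ = 4.28×10^11 − 4.68×10^10 = 3.82×10^11 K⁴.
q = 5.67×10⁻⁸ × 3.82×10^11 / 1.464 = 14800 W/m².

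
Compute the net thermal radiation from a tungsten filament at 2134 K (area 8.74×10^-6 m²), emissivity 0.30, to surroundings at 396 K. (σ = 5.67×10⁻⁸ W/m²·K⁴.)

Q = εσA(T⁴ − T_s⁴). T⁴ − T_s⁴ = (2134)⁴ − (396)⁴ = 2.07×10^13 − 2.46×10^10 = 2.07×10^13 K⁴.
Q = 0.30 × 5.67×10⁻⁸ × 8.74×10^-6 × 2.07×10^13 = 3.08 W.

Q ≈ 3.08 W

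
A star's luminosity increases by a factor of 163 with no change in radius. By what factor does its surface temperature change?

factor ≈ 3.57

P ∝ T⁴ ⇒ T ∝ P^(1/4), so T scales by (163)^(1/4) = 3.57.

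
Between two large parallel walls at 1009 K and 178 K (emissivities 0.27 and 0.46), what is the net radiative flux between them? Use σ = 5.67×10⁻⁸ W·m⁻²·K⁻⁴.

For two large parallel gray plates, q = σ(T₁⁴ − T₂⁴) / (1/ε₁ + 1/ε₂ − 1).
1/ε₁ + 1/ε₂ − 1 = 1/0.27 + 1/0.46 − 1 = 4.878.
T₁⁴ − T₂⁴ = 1.04×10^12 − 1.00×10^9 = 1.04×10^12 K⁴.
q = 5.67×10⁻⁸ × 1.04×10^12 / 4.878 = 12000 W/m².

q ≈ 12000 W/m²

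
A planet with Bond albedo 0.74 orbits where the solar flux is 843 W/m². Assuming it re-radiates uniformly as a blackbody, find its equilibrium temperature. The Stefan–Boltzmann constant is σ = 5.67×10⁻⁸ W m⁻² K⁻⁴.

Power absorbed = (1−a)S·πR²; power emitted = 4πR²σT⁴. Equating and cancelling πR²:
T = ((1−a)S / 4σ)^(1/4) = (219 / (4 × 5.67×10⁻⁸))^(1/4) = (9.66×10^8)^(1/4).
T = 176 K.

T ≈ 176 K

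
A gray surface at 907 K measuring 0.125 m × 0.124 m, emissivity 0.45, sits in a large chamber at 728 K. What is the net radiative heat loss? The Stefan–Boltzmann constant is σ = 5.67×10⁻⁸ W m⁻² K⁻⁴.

A = 0.125 × 0.124 = 0.0155 m².
Q = εσA(T⁴ − T_s⁴). T⁴ − T_s⁴ = (907)⁴ − (728)⁴ = 6.77×10^11 − 2.81×10^11 = 3.96×10^11 K⁴.
Q = 0.45 × 5.67×10⁻⁸ × 0.0155 × 3.96×10^11 = 157 W.

Q ≈ 157 W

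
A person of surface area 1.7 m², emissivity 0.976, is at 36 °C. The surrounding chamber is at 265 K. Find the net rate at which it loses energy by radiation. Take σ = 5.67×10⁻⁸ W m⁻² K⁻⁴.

Q ≈ 394 W

Convert: 36 °C = 309 K.
Q = εσA(T⁴ − T_s⁴). T⁴ − T_s⁴ = (309)⁴ − (265)⁴ = 9.12×10^9 − 4.93×10^9 = 4.19×10^9 K⁴.
Q = 0.976 × 5.67×10⁻⁸ × 1.70 × 4.19×10^9 = 394 W.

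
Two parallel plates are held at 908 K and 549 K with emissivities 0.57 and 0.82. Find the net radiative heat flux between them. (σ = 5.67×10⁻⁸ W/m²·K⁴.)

For two large parallel gray plates, q = σ(T₁⁴ − T₂⁴) / (1/ε₁ + 1/ε₂ − 1).
1/ε₁ + 1/ε₂ − 1 = 1/0.57 + 1/0.82 − 1 = 1.974.
T₁⁴ − T₂⁴ = 6.80×10^11 − 9.08×10^10 = 5.89×10^11 K⁴.
q = 5.67×10⁻⁸ × 5.89×10^11 / 1.974 = 16900 W/m².

q ≈ 16900 W/m²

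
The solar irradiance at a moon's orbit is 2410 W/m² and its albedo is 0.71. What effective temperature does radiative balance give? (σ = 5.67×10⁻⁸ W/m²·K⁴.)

Power absorbed = (1−a)S·πR²; power emitted = 4πR²σT⁴. Equating and cancelling πR²:
T = ((1−a)S / 4σ)^(1/4) = (699 / (4 × 5.67×10⁻⁸))^(1/4) = (3.08×10^9)^(1/4).
T = 236 K.

T ≈ 236 K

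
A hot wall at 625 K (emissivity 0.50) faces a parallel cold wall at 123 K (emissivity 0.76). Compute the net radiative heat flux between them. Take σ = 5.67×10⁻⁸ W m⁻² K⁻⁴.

q ≈ 3730 W/m²

For two large parallel gray plates, q = σ(T₁⁴ − T₂⁴) / (1/ε₁ + 1/ε₂ − 1).
1/ε₁ + 1/ε₂ − 1 = 1/0.50 + 1/0.76 − 1 = 2.316.
T₁⁴ − T₂⁴ = 1.53×10^11 − 2.29×10^8 = 1.52×10^11 K⁴.
q = 5.67×10⁻⁸ × 1.52×10^11 / 2.316 = 3730 W/m².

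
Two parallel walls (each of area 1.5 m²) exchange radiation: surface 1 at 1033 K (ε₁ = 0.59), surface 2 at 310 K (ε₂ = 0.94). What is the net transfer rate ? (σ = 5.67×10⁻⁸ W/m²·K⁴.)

Q ≈ 54600 W

For two large parallel gray plates, q = σ(T₁⁴ − T₂⁴) / (1/ε₁ + 1/ε₂ − 1).
1/ε₁ + 1/ε₂ − 1 = 1/0.59 + 1/0.94 − 1 = 1.759.
T₁⁴ − T₂⁴ = 1.14×10^12 − 9.24×10^9 = 1.13×10^12 K⁴.
q = 5.67×10⁻⁸ × 1.13×10^12 / 1.759 = 36400 W/m².
Q = q·A = 36400 × 1.5 = 54600 W.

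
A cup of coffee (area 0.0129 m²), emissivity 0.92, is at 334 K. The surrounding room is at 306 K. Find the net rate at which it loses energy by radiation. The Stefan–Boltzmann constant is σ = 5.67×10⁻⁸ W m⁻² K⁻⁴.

Q ≈ 2.47 W

Q = εσA(T⁴ − T_s⁴). T⁴ − T_s⁴ = (334)⁴ − (306)⁴ = 1.24×10^10 − 8.77×10^9 = 3.68×10^9 K⁴.
Q = 0.92 × 5.67×10⁻⁸ × 0.0129 × 3.68×10^9 = 2.47 W.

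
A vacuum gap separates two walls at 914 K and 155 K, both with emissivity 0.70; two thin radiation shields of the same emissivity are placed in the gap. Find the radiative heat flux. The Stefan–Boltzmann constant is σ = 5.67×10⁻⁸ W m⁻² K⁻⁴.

q ≈ 7100 W/m²

Each of the 3 gaps contributes resistance (2/ε − 1) = 2/0.70 − 1 = 1.857; total = 5.571.
q = σ(T₁⁴ − T₂⁴) / 5.571 = 5.67×10⁻⁸ × 6.97×10^11 / 5.571 = 7100 W/m².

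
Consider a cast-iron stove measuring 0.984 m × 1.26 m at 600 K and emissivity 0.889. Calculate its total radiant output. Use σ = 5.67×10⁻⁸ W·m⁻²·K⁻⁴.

P ≈ 8100 W

A = 0.984 × 1.26 = 1.24 m².
P = εσAT⁴ = 0.889 × 5.67×10⁻⁸ × 1.24 × (600)⁴ = 0.889 × 5.67×10⁻⁸ × 1.24 × 1.30×10^11.
P = 8100 W.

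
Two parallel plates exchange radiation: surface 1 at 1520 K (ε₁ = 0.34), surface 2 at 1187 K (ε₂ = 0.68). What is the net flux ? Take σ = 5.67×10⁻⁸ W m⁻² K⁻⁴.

q ≈ 55700 W/m²

For two large parallel gray plates, q = σ(T₁⁴ − T₂⁴) / (1/ε₁ + 1/ε₂ − 1).
1/ε₁ + 1/ε₂ − 1 = 1/0.34 + 1/0.68 − 1 = 3.412.
T₁⁴ − T₂⁴ = 5.34×10^12 − 1.99×10^12 = 3.35×10^12 K⁴.
q = 5.67×10⁻⁸ × 3.35×10^12 / 3.412 = 55700 W/m².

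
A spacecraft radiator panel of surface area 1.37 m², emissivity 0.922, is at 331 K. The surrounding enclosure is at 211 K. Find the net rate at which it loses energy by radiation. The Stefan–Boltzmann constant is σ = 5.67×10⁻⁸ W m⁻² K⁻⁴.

Q = εσA(T⁴ − T_s⁴). T⁴ − T_s⁴ = (331)⁴ − (211)⁴ = 1.20×10^10 − 1.98×10^9 = 1.00×10^10 K⁴.
Q = 0.922 × 5.67×10⁻⁸ × 1.37 × 1.00×10^10 = 718 W.

Q ≈ 718 W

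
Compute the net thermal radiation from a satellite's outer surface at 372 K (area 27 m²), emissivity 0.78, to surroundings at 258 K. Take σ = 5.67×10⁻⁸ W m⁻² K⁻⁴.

Q = εσA(T⁴ − T_s⁴). T⁴ − T_s⁴ = (372)⁴ − (258)⁴ = 1.92×10^10 − 4.43×10^9 = 1.47×10^10 K⁴.
Q = 0.78 × 5.67×10⁻⁸ × 27.0 × 1.47×10^10 = 17600 W.

Q ≈ 17600 W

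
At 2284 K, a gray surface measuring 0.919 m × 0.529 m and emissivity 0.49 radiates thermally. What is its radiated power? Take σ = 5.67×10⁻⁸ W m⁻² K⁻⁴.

A = 0.919 × 0.529 = 0.486 m².
Stefan–Boltzmann: P = εσAT⁴ = 0.49 × 5.67×10⁻⁸ × 0.486 × (2284)⁴ = 0.49 × 5.67×10⁻⁸ × 0.486 × 2.72×10^13.
P = 3.68×10^5 W.

P ≈ 3.68×10^5 W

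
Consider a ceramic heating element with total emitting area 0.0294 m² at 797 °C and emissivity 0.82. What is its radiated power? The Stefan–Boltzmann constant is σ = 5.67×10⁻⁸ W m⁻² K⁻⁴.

797 °C = 1070 K.
P = εσAT⁴ = 0.82 × 5.67×10⁻⁸ × 0.0294 × (1070)⁴ = 0.82 × 5.67×10⁻⁸ × 0.0294 × 1.31×10^12.
P = 1790 W.

P ≈ 1790 W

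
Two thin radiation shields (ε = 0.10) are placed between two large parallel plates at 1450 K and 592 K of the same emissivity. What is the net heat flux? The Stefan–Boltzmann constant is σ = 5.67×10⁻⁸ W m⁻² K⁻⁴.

Each of the 3 gaps contributes resistance (2/ε − 1) = 2/0.10 − 1 = 19.00; total = 57.00.
q = σ(T₁⁴ − T₂⁴) / 57.00 = 5.67×10⁻⁸ × 4.30×10^12 / 57.00 = 4280 W/m².

q ≈ 4280 W/m²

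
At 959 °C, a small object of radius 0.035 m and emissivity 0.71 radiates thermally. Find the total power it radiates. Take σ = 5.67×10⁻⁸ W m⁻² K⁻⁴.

A = 4πr² = 4π × (0.035)² = 0.0154 m².
959 °C = 1232 K.
Stefan–Boltzmann: P = εσAT⁴ = 0.71 × 5.67×10⁻⁸ × 0.0154 × (1232)⁴ = 0.71 × 5.67×10⁻⁸ × 0.0154 × 2.30×10^12.
P = 1430 W.

P ≈ 1430 W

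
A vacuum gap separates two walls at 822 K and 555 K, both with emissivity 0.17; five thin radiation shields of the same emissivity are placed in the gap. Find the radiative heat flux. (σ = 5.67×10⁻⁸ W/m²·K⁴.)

Each of the 6 gaps contributes resistance (2/ε − 1) = 2/0.17 − 1 = 10.76; total = 64.59.
q = σ(T₁⁴ − T₂⁴) / 64.59 = 5.67×10⁻⁸ × 3.62×10^11 / 64.59 = 317 W/m².

q ≈ 317 W/m²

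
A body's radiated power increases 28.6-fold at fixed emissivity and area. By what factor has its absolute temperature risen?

factor ≈ 2.31

P ∝ T⁴ ⇒ T ∝ P^(1/4), so T scales by (28.6)^(1/4) = 2.31.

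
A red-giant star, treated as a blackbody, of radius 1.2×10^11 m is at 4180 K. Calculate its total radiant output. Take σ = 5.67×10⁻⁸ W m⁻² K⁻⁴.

A = 4πr² = 4π × (1.2×10^11)² = 1.81×10^23 m².
P = σAT⁴ = 5.67×10⁻⁸ × 1.81×10^23 × (4180)⁴ = 5.67×10⁻⁸ × 1.81×10^23 × 3.05×10^14.
P = 3.13×10^30 W.

P ≈ 3.13×10^30 W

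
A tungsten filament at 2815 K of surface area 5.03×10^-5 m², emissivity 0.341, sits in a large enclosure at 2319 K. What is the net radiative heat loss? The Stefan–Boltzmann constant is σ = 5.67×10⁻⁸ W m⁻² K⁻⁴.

Q = εσA(T⁴ − T_s⁴). T⁴ − T_s⁴ = (2815)⁴ − (2319)⁴ = 6.28×10^13 − 2.89×10^13 = 3.39×10^13 K⁴.
Q = 0.341 × 5.67×10⁻⁸ × 5.03×10^-5 × 3.39×10^13 = 32.9 W.

Q ≈ 32.9 W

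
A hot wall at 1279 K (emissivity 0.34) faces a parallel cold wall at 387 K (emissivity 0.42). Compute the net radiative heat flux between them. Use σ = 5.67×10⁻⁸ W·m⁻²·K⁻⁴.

q ≈ 34800 W/m²

For two large parallel gray plates, q = σ(T₁⁴ − T₂⁴) / (1/ε₁ + 1/ε₂ − 1).
1/ε₁ + 1/ε₂ − 1 = 1/0.34 + 1/0.42 − 1 = 4.322.
T₁⁴ − T₂⁴ = 2.68×10^12 − 2.24×10^10 = 2.65×10^12 K⁴.
q = 5.67×10⁻⁸ × 2.65×10^12 / 4.322 = 34800 W/m².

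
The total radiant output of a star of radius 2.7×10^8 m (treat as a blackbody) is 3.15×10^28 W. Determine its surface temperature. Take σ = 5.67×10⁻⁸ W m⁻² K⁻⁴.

A = 4πr² = 4π × (2.7×10^8)² = 9.16×10^17 m².
From P = σAT⁴, T = (P / σA)^(1/4) = (3.15×10^28 / (5.67×10⁻⁸ × 9.16×10^17))^(1/4).
T = (6.06×10^17)^(1/4) = 27900 K.

T ≈ 27900 K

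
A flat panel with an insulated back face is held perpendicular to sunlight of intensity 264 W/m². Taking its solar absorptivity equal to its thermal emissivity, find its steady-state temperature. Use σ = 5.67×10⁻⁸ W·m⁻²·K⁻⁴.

Absorbed flux αS = emitted flux εσT⁴ (one radiating face); with α = ε, T = (S/σ)^(1/4).
T = (264 / 5.67×10⁻⁸)^(1/4) = (4.66×10^9)^(1/4).
T = 261 K.

T ≈ 261 K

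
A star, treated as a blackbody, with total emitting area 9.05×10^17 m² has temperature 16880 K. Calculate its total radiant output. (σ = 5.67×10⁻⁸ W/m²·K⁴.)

P = σAT⁴ = 5.67×10⁻⁸ × 9.05×10^17 × (16880)⁴ = 5.67×10⁻⁸ × 9.05×10^17 × 8.12×10^16.
P = 4.17×10^27 W.

P ≈ 4.17×10^27 W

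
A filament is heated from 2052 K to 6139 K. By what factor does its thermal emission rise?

ratio ≈ 80.1

P ∝ T⁴, so the ratio is (6139/2052)⁴ = (2.992)⁴ = 80.1.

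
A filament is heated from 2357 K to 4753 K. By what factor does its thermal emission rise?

ratio ≈ 16.5

P ∝ T⁴, so the ratio is (4753/2357)⁴ = (2.017)⁴ = 16.5.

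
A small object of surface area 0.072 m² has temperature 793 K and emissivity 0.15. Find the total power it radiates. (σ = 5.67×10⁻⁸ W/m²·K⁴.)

P ≈ 242 W

P = εσAT⁴ = 0.15 × 5.67×10⁻⁸ × 0.0720 × (793)⁴ = 0.15 × 5.67×10⁻⁸ × 0.0720 × 3.95×10^11.
P = 242 W.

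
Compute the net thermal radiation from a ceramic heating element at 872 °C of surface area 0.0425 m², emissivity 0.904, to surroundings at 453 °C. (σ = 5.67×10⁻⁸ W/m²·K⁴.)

Q ≈ 3140 W

Convert: 872 °C = 1145 K; 453 °C = 726 K.
Q = εσA(T⁴ − T_s⁴). T⁴ − T_s⁴ = (1145)⁴ − (726)⁴ = 1.72×10^12 − 2.78×10^11 = 1.44×10^12 K⁴.
Q = 0.904 × 5.67×10⁻⁸ × 0.0425 × 1.44×10^12 = 3140 W.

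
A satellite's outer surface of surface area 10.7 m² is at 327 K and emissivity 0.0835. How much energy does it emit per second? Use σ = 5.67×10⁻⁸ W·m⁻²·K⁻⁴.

Stefan–Boltzmann: P = εσAT⁴ = 0.0835 × 5.67×10⁻⁸ × 10.7 × (327)⁴ = 0.0835 × 5.67×10⁻⁸ × 10.7 × 1.14×10^10.
P = 579 W.

P ≈ 579 W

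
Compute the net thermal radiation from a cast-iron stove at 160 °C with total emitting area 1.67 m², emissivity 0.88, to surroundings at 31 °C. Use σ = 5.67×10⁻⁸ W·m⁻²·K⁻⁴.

Convert: 160 °C = 433 K; 31 °C = 304 K.
Q = εσA(T⁴ − T_s⁴). T⁴ − T_s⁴ = (433)⁴ − (304)⁴ = 3.52×10^10 − 8.54×10^9 = 2.66×10^10 K⁴.
Q = 0.88 × 5.67×10⁻⁸ × 1.67 × 2.66×10^10 = 2220 W.

Q ≈ 2220 W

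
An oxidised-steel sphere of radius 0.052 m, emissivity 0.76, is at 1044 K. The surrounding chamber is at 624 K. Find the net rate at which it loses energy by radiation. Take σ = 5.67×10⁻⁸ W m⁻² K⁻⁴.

Q ≈ 1520 W

A = 4πr² = 4π × (0.052)² = 0.0340 m².
Q = εσA(T⁴ − T_s⁴). T⁴ − T_s⁴ = (1044)⁴ − (624)⁴ = 1.19×10^12 − 1.52×10^11 = 1.04×10^12 K⁴.
Q = 0.76 × 5.67×10⁻⁸ × 0.0340 × 1.04×10^12 = 1520 W.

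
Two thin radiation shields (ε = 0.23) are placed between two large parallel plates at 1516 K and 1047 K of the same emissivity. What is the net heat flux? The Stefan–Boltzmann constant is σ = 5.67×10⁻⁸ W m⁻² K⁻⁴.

q ≈ 10000 W/m²

Each of the 3 gaps contributes resistance (2/ε − 1) = 2/0.23 − 1 = 7.696; total = 23.09.
q = σ(T₁⁴ − T₂⁴) / 23.09 = 5.67×10⁻⁸ × 4.08×10^12 / 23.09 = 10000 W/m².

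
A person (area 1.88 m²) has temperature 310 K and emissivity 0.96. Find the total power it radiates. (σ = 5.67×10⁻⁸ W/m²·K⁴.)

P = εσAT⁴ = 0.96 × 5.67×10⁻⁸ × 1.88 × (310)⁴ = 0.96 × 5.67×10⁻⁸ × 1.88 × 9.24×10^9.
P = 945 W.

P ≈ 945 W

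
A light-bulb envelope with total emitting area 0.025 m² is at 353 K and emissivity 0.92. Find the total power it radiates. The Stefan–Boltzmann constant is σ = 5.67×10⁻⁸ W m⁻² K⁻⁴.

P = εσAT⁴ = 0.92 × 5.67×10⁻⁸ × 0.0250 × (353)⁴ = 0.92 × 5.67×10⁻⁸ × 0.0250 × 1.55×10^10.
P = 20.2 W.

P ≈ 20.2 W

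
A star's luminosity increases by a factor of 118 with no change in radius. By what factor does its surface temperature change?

factor ≈ 3.30

P ∝ T⁴ ⇒ T ∝ P^(1/4), so T scales by (118)^(1/4) = 3.30.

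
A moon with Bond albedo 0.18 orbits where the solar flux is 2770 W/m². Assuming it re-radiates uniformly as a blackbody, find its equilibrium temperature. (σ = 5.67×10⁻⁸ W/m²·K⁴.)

Power absorbed = (1−a)S·πR²; power emitted = 4πR²σT⁴. Equating and cancelling πR²:
T = ((1−a)S / 4σ)^(1/4) = (2270 / (4 × 5.67×10⁻⁸))^(1/4) = (1.00×10^10)^(1/4).
T = 316 K.

T ≈ 316 K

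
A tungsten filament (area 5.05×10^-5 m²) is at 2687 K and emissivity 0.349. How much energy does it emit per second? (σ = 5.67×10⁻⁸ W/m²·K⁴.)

P ≈ 52.1 W

P = εσAT⁴ = 0.349 × 5.67×10⁻⁸ × 5.05×10^-5 × (2687)⁴ = 0.349 × 5.67×10⁻⁸ × 5.05×10^-5 × 5.21×10^13.
P = 52.1 W.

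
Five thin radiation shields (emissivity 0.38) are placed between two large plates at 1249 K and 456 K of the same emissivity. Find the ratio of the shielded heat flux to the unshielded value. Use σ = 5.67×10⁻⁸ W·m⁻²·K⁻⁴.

With N identical shields there are N+1 = 6 gaps in series, each with the same radiative resistance, so the flux falls to 1/(N+1) of its unshielded value.

ratio ≈ 0.167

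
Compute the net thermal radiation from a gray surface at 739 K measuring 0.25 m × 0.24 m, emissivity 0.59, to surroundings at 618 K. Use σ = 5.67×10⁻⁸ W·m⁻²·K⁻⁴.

A = 0.25 × 0.24 = 0.0600 m².
Q = εσA(T⁴ − T_s⁴). T⁴ − T_s⁴ = (739)⁴ − (618)⁴ = 2.98×10^11 − 1.46×10^11 = 1.52×10^11 K⁴.
Q = 0.59 × 5.67×10⁻⁸ × 0.0600 × 1.52×10^11 = 306 W.

Q ≈ 306 W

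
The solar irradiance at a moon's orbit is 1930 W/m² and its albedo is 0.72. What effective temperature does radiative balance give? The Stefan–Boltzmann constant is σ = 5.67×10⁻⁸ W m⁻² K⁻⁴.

T ≈ 221 K

Power absorbed = (1−a)S·πR²; power emitted = 4πR²σT⁴. Equating and cancelling πR²:
T = ((1−a)S / 4σ)^(1/4) = (540 / (4 × 5.67×10⁻⁸))^(1/4) = (2.38×10^9)^(1/4).
T = 221 K.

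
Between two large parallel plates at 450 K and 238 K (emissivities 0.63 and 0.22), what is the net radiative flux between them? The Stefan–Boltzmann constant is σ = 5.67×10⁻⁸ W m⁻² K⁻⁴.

q ≈ 418 W/m²

For two large parallel gray plates, q = σ(T₁⁴ − T₂⁴) / (1/ε₁ + 1/ε₂ − 1).
1/ε₁ + 1/ε₂ − 1 = 1/0.63 + 1/0.22 − 1 = 5.133.
T₁⁴ − T₂⁴ = 4.10×10^10 − 3.21×10^9 = 3.78×10^10 K⁴.
q = 5.67×10⁻⁸ × 3.78×10^10 / 5.133 = 418 W/m².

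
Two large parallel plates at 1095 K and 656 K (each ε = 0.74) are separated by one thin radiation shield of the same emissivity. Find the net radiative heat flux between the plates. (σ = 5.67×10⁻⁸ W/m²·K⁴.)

q ≈ 20900 W/m²

Each of the 2 gaps contributes resistance (2/ε − 1) = 2/0.74 − 1 = 1.703; total = 3.405.
q = σ(T₁⁴ − T₂⁴) / 3.405 = 5.67×10⁻⁸ × 1.25×10^12 / 3.405 = 20900 W/m².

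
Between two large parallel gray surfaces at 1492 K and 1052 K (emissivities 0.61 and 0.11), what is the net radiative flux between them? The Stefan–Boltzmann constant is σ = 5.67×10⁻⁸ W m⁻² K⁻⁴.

For two large parallel gray plates, q = σ(T₁⁴ − T₂⁴) / (1/ε₁ + 1/ε₂ − 1).
1/ε₁ + 1/ε₂ − 1 = 1/0.61 + 1/0.11 − 1 = 9.730.
T₁⁴ − T₂⁴ = 4.96×10^12 − 1.22×10^12 = 3.73×10^12 K⁴.
q = 5.67×10⁻⁸ × 3.73×10^12 / 9.730 = 21700 W/m².

q ≈ 21700 W/m²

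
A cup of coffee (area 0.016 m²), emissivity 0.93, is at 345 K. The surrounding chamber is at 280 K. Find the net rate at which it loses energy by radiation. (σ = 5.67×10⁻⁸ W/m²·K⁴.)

Q ≈ 6.77 W

Q = εσA(T⁴ − T_s⁴). T⁴ − T_s⁴ = (345)⁴ − (280)⁴ = 1.42×10^10 − 6.15×10^9 = 8.02×10^9 K⁴.
Q = 0.93 × 5.67×10⁻⁸ × 0.0160 × 8.02×10^9 = 6.77 W.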